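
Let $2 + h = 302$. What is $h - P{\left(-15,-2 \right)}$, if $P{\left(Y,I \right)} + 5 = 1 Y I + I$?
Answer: $277$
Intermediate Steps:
$h = 300$ ($h = -2 + 302 = 300$)
$P{\left(Y,I \right)} = -5 + I + I Y$ ($P{\left(Y,I \right)} = -5 + \left(1 Y I + I\right) = -5 + \left(Y I + I\right) = -5 + \left(I Y + I\right) = -5 + \left(I + I Y\right) = -5 + I + I Y$)
$h - P{\left(-15,-2 \right)} = 300 - \left(-5 - 2 - -30\right) = 300 - \left(-5 - 2 + 30\right) = 300 - 23 = 277$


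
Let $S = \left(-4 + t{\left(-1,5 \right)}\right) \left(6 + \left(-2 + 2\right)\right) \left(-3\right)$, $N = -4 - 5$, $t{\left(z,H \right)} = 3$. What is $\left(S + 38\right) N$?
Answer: $-504$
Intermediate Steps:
$N = -9$ ($N = -4 - 5 = -9$)
$S = 18$ ($S = \left(-4 + 3\right) \left(6 + \left(-2 + 2\right)\right) \left(-3\right) = - (6 + 0) \left(-3\right) = \left(-1\right) 6 \left(-3\right) = \left(-6\right) \left(-3\right) = 18$)
$\left(S + 38\right) N = \left(18 + 38\right) \left(-9\right) = 56 \left(-9\right) = -504$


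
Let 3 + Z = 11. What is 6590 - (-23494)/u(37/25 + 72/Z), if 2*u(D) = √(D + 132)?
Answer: 6590 + 117470*√3562/1781 ≈ 10527.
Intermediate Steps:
Z = 8 (Z = -3 + 11 = 8)
u(D) = √(132 + D)/2 (u(D) = √(D + 132)/2 = √(132 + D)/2)
6590 - (-23494)/u(37/25 + 72/Z) = 6590 - (-23494)/(√(132 + (37/25 + 72/8))/2) = 6590 - (-23494)/(√(132 + (37*(1/25) + 72*(⅛)))/2) = 6590 - (-23494)/(√(132 + (37/25 + 9))/2) = 6590 - (-23494)/(√(132 + 262/25)/2) = 6590 - (-23494)/(√(3562/25)/2) = 6590 - (-23494)/((√3562/5)/2) = 6590 - (-23494)/(√3562/10) = 6590 - (-23494)*5*√3562/1781 = 6590 - (-117470)*√3562/1781 = 6590 + 117470*√3562/1781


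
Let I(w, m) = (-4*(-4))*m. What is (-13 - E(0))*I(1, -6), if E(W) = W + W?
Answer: 1248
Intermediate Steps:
E(W) = 2*W
I(w, m) = 16*m
(-13 - E(0))*I(1, -6) = (-13 - 2*0)*(16*(-6)) = (-13 - 1*0)*(-96) = (-13 + 0)*(-96) = -13*(-96) = 1248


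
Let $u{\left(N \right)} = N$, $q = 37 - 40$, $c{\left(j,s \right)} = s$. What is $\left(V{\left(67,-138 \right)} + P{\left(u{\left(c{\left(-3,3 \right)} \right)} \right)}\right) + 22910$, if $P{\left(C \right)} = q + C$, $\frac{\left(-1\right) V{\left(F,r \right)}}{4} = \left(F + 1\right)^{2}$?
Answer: $4414$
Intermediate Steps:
$V{\left(F,r \right)} = - 4 \left(1 + F\right)^{2}$ ($V{\left(F,r \right)} = - 4 \left(F + 1\right)^{2} = - 4 \left(1 + F\right)^{2}$)
$q = -3$
$P{\left(C \right)} = -3 + C$
$\left(V{\left(67,-138 \right)} + P{\left(u{\left(c{\left(-3,3 \right)} \right)} \right)}\right) + 22910 = \left(- 4 \left(1 + 67\right)^{2} + \left(-3 + 3\right)\right) + 22910 = \left(- 4 \cdot 68^{2} + 0\right) + 22910 = \left(\left(-4\right) 4624 + 0\right) + 22910 = \left(-18496 + 0\right) + 22910 = -18496 + 22910 = 4414$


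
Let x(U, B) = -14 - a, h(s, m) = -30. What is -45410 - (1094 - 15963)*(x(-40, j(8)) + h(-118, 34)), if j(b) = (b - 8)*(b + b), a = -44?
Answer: -45410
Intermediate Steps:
j(b) = 2*b*(-8 + b) (j(b) = (-8 + b)*(2*b) = 2*b*(-8 + b))
x(U, B) = 30 (x(U, B) = -14 - 1*(-44) = -14 + 44 = 30)
-45410 - (1094 - 15963)*(x(-40, j(8)) + h(-118, 34)) = -45410 - (1094 - 15963)*(30 - 30) = -45410 - (-14869)*0 = -45410 - 1*0 = -45410 + 0 = -45410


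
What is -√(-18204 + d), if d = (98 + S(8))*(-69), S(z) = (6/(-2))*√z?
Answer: -3*I*√(2774 - 46*√2) ≈ -156.14*I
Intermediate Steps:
S(z) = -3*√z (S(z) = (6*(-½))*√z = -3*√z)
d = -6762 + 414*√2 (d = (98 - 6*√2)*(-69) = -6762 + 414*√2 ≈ -6176.5)
-√(-18204 + d) = -√(-18204 + (-6762 + 414*√2)) = -√(-24966 + 414*√2)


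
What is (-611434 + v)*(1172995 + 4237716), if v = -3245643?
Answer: -20869528951747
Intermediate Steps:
(-611434 + v)*(1172995 + 4237716) = (-611434 - 3245643)*(1172995 + 4237716) = -3857077*5410711 = -20869528951747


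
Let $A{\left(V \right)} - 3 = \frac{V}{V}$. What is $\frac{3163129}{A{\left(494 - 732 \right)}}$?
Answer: $\frac{3163129}{4} \approx 7.9078 \cdot 10^{5}$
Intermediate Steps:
$A{\left(V \right)} = 4$ ($A{\left(V \right)} = 3 + \frac{V}{V} = 3 + 1 = 4$)
$\frac{3163129}{A{\left(494 - 732 \right)}} = \frac{3163129}{4}$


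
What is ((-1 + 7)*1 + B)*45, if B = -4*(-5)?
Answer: 1170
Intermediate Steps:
B = 20
((-1 + 7)*1 + B)*45 = ((-1 + 7)*1 + 20)*45 = (6*1 + 20)*45 = (6 + 20)*45 = 26*45 = 1170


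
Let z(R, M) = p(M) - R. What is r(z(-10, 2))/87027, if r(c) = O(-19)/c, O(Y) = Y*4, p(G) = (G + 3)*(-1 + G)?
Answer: -76/1305405 ≈ -5.8219e-5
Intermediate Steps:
p(G) = (-1 + G)*(3 + G) (p(G) = (3 + G)*(-1 + G) = (-1 + G)*(3 + G))
O(Y) = 4*Y
z(R, M) = -3 + M² - R + 2*M (z(R, M) = (-3 + M² + 2*M) - R = -3 + M² - R + 2*M)
r(c) = -76/c (r(c) = (4*(-19))/c = -76/c)
r(z(-10, 2))/87027 = -76/(-3 + 2² - 1*(-10) + 2*2)/87027 = -76/(-3 + 4 + 10 + 4)*(1/87027) = -76/15*(1/87027) = -76*1/15*(1/87027) = -76/15*1/87027 = -76/1305405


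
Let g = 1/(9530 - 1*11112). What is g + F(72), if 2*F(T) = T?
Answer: 56951/1582 ≈ 35.999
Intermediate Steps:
F(T) = T/2
g = -1/1582 (g = 1/(9530 - 11112) = 1/(-1582) = -1/1582 ≈ -0.00063211)
g + F(72) = -1/1582 + (1/2)*72 = -1/1582 + 36 = 56951/1582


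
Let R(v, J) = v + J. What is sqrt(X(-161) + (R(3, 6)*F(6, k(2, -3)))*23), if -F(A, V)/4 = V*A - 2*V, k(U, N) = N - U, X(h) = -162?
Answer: 3*sqrt(1822) ≈ 128.05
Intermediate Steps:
R(v, J) = J + v
F(A, V) = 8*V - 4*A*V (F(A, V) = -4*(V*A - 2*V) = -4*(A*V - 2*V) = -4*(-2*V + A*V) = 8*V - 4*A*V)
sqrt(X(-161) + (R(3, 6)*F(6, k(2, -3)))*23) = sqrt(-162 + ((6 + 3)*(4*(-3 - 1*2)*(2 - 1*6)))*23) = sqrt(-162 + (9*(4*(-3 - 2)*(2 - 6)))*23) = sqrt(-162 + (9*(4*(-5)*(-4)))*23) = sqrt(-162 + (9*80)*23) = sqrt(-162 + 720*23) = sqrt(-162 + 16560) = sqrt(16398) = 3*sqrt(1822)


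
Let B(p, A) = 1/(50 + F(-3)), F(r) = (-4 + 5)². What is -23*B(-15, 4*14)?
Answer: -23/51 ≈ -0.45098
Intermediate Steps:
F(r) = 1 (F(r) = 1² = 1)
B(p, A) = 1/51 (B(p, A) = 1/(50 + 1) = 1/51)
-23*B(-15, 4*14) = -23*1/51 = -23/51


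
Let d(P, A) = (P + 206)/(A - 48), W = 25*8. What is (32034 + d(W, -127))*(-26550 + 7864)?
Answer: -14963599312/25 ≈ -5.9854e+8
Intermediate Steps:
W = 200
d(P, A) = (206 + P)/(-48 + A)
(32034 + d(W, -127))*(-26550 + 7864) = (32034 + (206 + 200)/(-48 - 127))*(-26550 + 7864) = (32034 + 406/(-175))*(-18686) = (32034 - 1/175*406)*(-18686) = (32034 - 58/25)*(-18686) = (800792/25)*(-18686) = -14963599312/25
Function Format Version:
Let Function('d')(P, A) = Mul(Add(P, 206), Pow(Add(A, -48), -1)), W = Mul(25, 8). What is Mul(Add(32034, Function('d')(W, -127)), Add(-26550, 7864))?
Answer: Rational(-14963599312, 25) ≈ -5.9854e+8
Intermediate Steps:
W = 200
Function('d')(P, A) = Mul(Pow(Add(-48, A), -1), Add(206, P)) (Function('d')(P, A) = Mul(Add(206, P), Pow(Add(-48, A), -1)) = Mul(Pow(Add(-48, A), -1), Add(206, P)))
Mul(Add(32034, Function('d')(W, -127)), Add(-26550, 7864)) = Mul(Add(32034, Mul(Pow(Add(-48, -127), -1), Add(206, 200))), Add(-26550, 7864)) = Mul(Add(32034, Mul(Pow(-175, -1), 406)), -18686) = Mul(Add(32034, Mul(Rational(-1, 175), 406)), -18686) = Mul(Add(32034, Rational(-58, 25)), -18686) = Mul(Rational(800792, 25), -18686) = Rational(-14963599312, 25)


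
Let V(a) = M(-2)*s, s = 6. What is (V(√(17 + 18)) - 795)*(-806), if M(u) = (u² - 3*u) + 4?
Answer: 573066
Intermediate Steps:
M(u) = 4 + u² - 3*u
V(a) = 84 (V(a) = (4 + (-2)² - 3*(-2))*6 = (4 + 4 + 6)*6 = 14*6 = 84)
(V(√(17 + 18)) - 795)*(-806) = (84 - 795)*(-806) = -711*(-806) = 573066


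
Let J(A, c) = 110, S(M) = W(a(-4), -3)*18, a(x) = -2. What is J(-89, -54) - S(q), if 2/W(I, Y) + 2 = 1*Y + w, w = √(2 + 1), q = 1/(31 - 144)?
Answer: 1300/11 + 18*√3/11 ≈ 121.02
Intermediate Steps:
q = -1/113 (q = 1/(-113) = -1/113 ≈ -0.0088496)
w = √3 ≈ 1.7320
W(I, Y) = 2/(-2 + Y + √3) (W(I, Y) = 2/(-2 + (1*Y + √3)) = 2/(-2 + (Y + √3)) = 2/(-2 + Y + √3))
S(M) = 36/(-5 + √3) (S(M) = (2/(-2 - 3 + √3))*18 = (2/(-5 + √3))*18 = 36/(-5 + √3))
J(-89, -54) - S(q) = 110 - (-90/11 - 18*√3/11) = 110 + (90/11 + 18*√3/11) = 1300/11 + 18*√3/11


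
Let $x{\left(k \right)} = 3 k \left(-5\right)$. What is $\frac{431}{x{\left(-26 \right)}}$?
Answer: $\frac{431}{390} \approx 1.1051$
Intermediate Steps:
$x{\left(k \right)} = - 15 k$
$\frac{431}{x{\left(-26 \right)}} = \frac{431}{\left(-15\right) \left(-26\right)} = \frac{431}{390}$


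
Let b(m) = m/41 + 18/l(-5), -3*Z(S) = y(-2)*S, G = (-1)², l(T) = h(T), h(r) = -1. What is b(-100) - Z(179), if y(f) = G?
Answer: 4825/123 ≈ 39.228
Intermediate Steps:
l(T) = -1
G = 1
y(f) = 1
Z(S) = -S/3
b(m) = -18 + m/41 (b(m) = m/41 + 18/(-1) = m*(1/41) + 18*(-1) = m/41 - 18 = -18 + m/41)
b(-100) - Z(179) = (-18 + (1/41)*(-100)) - (-1)*179/3 = (-18 - 100/41) - 1*(-179/3) = -838/41 + 179/3 = 4825/123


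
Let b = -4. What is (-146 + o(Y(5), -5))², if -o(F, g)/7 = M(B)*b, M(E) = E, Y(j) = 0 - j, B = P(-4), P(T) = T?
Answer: 66564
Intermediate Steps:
B = -4
Y(j) = -j
o(F, g) = -112 (o(F, g) = -(-28)*(-4) = -7*16 = -112)
(-146 + o(Y(5), -5))² = (-146 - 112)² = (-258)² = 66564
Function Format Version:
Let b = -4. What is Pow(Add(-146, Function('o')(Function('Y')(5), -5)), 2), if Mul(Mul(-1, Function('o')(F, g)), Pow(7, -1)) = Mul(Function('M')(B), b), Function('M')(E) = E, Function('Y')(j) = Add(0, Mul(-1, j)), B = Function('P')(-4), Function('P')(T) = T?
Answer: 66564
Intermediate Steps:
B = -4
Function('Y')(j) = Mul(-1, j)
Function('o')(F, g) = -112 (Function('o')(F, g) = Mul(-7, Mul(-4, -4)) = Mul(-7, 16) = -112)
Pow(Add(-146, Function('o')(Function('Y')(5), -5)), 2) = Pow(Add(-146, -112), 2) = Pow(-258, 2) = 66564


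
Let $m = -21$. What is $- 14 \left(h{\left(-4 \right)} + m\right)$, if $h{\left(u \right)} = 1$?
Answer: $280$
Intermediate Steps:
$- 14 \left(h{\left(-4 \right)} + m\right) = - 14 \left(1 - 21\right) = \left(-14\right) \left(-20\right) = 280$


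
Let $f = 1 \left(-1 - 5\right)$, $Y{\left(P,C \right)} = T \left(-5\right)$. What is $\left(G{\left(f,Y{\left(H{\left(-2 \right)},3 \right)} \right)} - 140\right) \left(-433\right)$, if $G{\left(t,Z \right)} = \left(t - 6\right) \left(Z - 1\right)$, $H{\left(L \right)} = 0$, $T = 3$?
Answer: $-22516$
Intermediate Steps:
$Y{\left(P,C \right)} = -15$ ($Y{\left(P,C \right)} = 3 \left(-5\right) = -15$)
$f = -6$ ($f = 1 \left(-6\right) = -6$)
$G{\left(t,Z \right)} = \left(-1 + Z\right) \left(-6 + t\right)$ ($G{\left(t,Z \right)} = \left(-6 + t\right) \left(-1 + Z\right) = \left(-1 + Z\right) \left(-6 + t\right)$)
$\left(G{\left(f,Y{\left(H{\left(-2 \right)},3 \right)} \right)} - 140\right) \left(-433\right) = \left(\left(6 - -6 - -90 - -90\right) - 140\right) \left(-433\right) = \left(\left(6 + 6 + 90 + 90\right) - 140\right) \left(-433\right) = \left(192 - 140\right) \left(-433\right) = 52 \left(-433\right) = -22516$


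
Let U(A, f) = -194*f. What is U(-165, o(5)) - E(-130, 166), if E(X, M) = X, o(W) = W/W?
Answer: -64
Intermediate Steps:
o(W) = 1
U(-165, o(5)) - E(-130, 166) = -194*1 - 1*(-130) = -194 + 130 = -64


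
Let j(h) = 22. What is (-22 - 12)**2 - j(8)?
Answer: 1134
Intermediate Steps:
(-22 - 12)**2 - j(8) = (-22 - 12)**2 - 1*22 = (-34)**2 - 22 = 1156 - 22 = 1134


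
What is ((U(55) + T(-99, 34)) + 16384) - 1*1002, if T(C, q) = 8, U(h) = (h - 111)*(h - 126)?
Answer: 19366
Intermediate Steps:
U(h) = (-126 + h)*(-111 + h) (U(h) = (-111 + h)*(-126 + h) = (-126 + h)*(-111 + h))
((U(55) + T(-99, 34)) + 16384) - 1*1002 = (((13986 + 55**2 - 237*55) + 8) + 16384) - 1*1002 = (((13986 + 3025 - 13035) + 8) + 16384) - 1002 = ((3976 + 8) + 16384) - 1002 = (3984 + 16384) - 1002 = 20368 - 1002 = 19366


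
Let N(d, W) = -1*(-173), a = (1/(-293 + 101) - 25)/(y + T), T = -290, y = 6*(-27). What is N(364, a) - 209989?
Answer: -209816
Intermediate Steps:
y = -162
a = 4801/86784 (a = (1/(-293 + 101) - 25)/(-162 - 290) = (1/(-192) - 25)/(-452) = (-1/192 - 25)*(-1/452) = -4801/192*(-1/452) = 4801/86784 ≈ 0.055321)
N(d, W) = 173
N(364, a) - 209989 = 173 - 209989 = -209816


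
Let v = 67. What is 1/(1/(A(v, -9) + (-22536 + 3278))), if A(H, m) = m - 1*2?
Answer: -19269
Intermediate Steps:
A(H, m) = -2 + m (A(H, m) = m - 2 = -2 + m)
1/(1/(A(v, -9) + (-22536 + 3278))) = 1/(1/((-2 - 9) + (-22536 + 3278))) = 1/(1/(-11 - 19258)) = 1/(1/(-19269)) = 1/(-1/19269) = -19269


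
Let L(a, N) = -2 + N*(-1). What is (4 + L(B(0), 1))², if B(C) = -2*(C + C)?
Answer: 1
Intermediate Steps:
B(C) = -4*C
L(a, N) = -2 - N
(4 + L(B(0), 1))² = (4 + (-2 - 1*1))² = (4 + (-2 - 1))² = (4 - 3)² = 1² = 1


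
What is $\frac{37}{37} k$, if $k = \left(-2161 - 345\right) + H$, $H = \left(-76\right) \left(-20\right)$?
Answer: $-986$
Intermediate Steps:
$H = 1520$
$k = -986$ ($k = \left(-2161 - 345\right) + 1520 = -2506 + 1520 = -986$)
$\frac{37}{37} k = \frac{37}{37} \left(-986\right) = 37 \cdot \frac{1}{37} \left(-986\right) = 1 \left(-986\right) = -986$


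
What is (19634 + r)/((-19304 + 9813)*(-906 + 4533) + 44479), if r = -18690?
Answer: -472/17189689 ≈ -2.7458e-5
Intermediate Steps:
(19634 + r)/((-19304 + 9813)*(-906 + 4533) + 44479) = (19634 - 18690)/((-19304 + 9813)*(-906 + 4533) + 44479) = 944/(-9491*3627 + 44479) = 944/(-34423857 + 44479) = 944/(-34379378) = 944*(-1/34379378) = -472/17189689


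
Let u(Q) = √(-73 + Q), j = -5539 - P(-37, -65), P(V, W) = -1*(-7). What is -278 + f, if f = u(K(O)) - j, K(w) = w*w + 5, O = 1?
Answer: 5268 + I*√67 ≈ 5268.0 + 8.1853*I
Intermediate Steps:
P(V, W) = 7
j = -5546 (j = -5539 - 1*7 = -5539 - 7 = -5546)
K(w) = 5 + w² (K(w) = w² + 5 = 5 + w²)
f = 5546 + I*√67 (f = √(-73 + (5 + 1²)) - 1*(-5546) = √(-73 + (5 + 1)) + 5546 = √(-73 + 6) + 5546 = √(-67) + 5546 = I*√67 + 5546 = 5546 + I*√67 ≈ 5546.0 + 8.1853*I)
-278 + f = -278 + (5546 + I*√67) = 5268 + I*√67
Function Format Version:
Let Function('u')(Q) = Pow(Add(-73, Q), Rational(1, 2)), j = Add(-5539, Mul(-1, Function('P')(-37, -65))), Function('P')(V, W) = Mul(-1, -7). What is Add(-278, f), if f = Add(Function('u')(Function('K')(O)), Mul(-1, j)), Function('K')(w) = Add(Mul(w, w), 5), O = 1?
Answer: Add(5268, Mul(I, Pow(67, Rational(1, 2)))) ≈ Add(5268.0, Mul(8.1853, I))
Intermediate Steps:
Function('P')(V, W) = 7
j = -5546 (j = Add(-5539, Mul(-1, 7)) = Add(-5539, -7) = -5546)
Function('K')(w) = Add(5, Pow(w, 2)) (Function('K')(w) = Add(Pow(w, 2), 5) = Add(5, Pow(w, 2)))
f = Add(5546, Mul(I, Pow(67, Rational(1, 2)))) (f = Add(Pow(Add(-73, Add(5, Pow(1, 2))), Rational(1, 2)), Mul(-1, -5546)) = Add(Pow(Add(-73, Add(5, 1)), Rational(1, 2)), 5546) = Add(Pow(Add(-73, 6), Rational(1, 2)), 5546) = Add(Pow(-67, Rational(1, 2)), 5546) = Add(Mul(I, Pow(67, Rational(1, 2))), 5546) = Add(5546, Mul(I, Pow(67, Rational(1, 2)))) ≈ Add(5546.0, Mul(8.1853, I)))
Add(-278, f) = Add(-278, Add(5546, Mul(I, Pow(67, Rational(1, 2))))) = Add(5268, Mul(I, Pow(67, Rational(1, 2))))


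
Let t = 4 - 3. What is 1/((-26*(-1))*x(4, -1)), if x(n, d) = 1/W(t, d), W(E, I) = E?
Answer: 1/26 ≈ 0.038462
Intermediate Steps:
t = 1
x(n, d) = 1 (x(n, d) = 1/1 = 1)
1/((-26*(-1))*x(4, -1)) = 1/(-26*(-1)*1) = 1/(26*1) = 1/26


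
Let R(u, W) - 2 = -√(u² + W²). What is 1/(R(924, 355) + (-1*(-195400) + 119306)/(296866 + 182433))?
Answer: -610293333896/225085643691154785 - 229727531401*√979801/225085643691154785 ≈ -0.0010130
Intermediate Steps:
R(u, W) = 2 - √(W² + u²) (R(u, W) = 2 - √(u² + W²) = 2 - √(W² + u²))
1/(R(924, 355) + (-1*(-195400) + 119306)/(296866 + 182433)) = 1/((2 - √(355² + 924²)) + (-1*(-195400) + 119306)/(296866 + 182433)) = 1/((2 - √(126025 + 853776)) + (195400 + 119306)/479299) = 1/((2 - √979801) + 314706*(1/479299)) = 1/((2 - √979801) + 314706/479299) = 1/(1273304/479299 - √979801)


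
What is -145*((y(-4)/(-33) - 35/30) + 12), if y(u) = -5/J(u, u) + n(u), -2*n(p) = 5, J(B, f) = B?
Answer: -208075/132 ≈ -1576.3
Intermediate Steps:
n(p) = -5/2 (n(p) = -1/2*5 = -5/2)
y(u) = -5/2 - 5/u (y(u) = -5/u - 5/2 = -5/2 - 5/u)
-145*((y(-4)/(-33) - 35/30) + 12) = -145*(((-5/2 - 5/(-4))/(-33) - 35/30) + 12) = -145*(((-5/2 - 5*(-1/4))*(-1/33) - 35*1/30) + 12) = -145*(((-5/2 + 5/4)*(-1/33) - 7/6) + 12) = -145*((-5/4*(-1/33) - 7/6) + 12) = -145*((5/132 - 7/6) + 12) = -145*(-149/132 + 12) = -145*1435/132 = -208075/132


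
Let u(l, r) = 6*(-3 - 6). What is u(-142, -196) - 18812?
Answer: -18866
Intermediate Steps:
u(l, r) = -54 (u(l, r) = 6*(-9) = -54)
u(-142, -196) - 18812 = -54 - 18812 = -18866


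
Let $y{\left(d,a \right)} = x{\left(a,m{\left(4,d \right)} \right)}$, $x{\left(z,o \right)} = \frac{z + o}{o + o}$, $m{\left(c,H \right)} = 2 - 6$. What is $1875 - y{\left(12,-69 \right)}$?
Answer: $\frac{14927}{8} \approx 1865.9$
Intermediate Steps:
$m{\left(c,H \right)} = -4$ ($m{\left(c,H \right)} = 2 - 6 = -4$)
$x{\left(z,o \right)} = \frac{o + z}{2 o}$
$y{\left(d,a \right)} = \frac{1}{2} - \frac{a}{8}$ ($y{\left(d,a \right)} = \frac{-4 + a}{2 \left(-4\right)} = \frac{1}{2} \left(- \frac{1}{4}\right) \left(-4 + a\right) = \frac{1}{2} - \frac{a}{8}$)
$1875 - y{\left(12,-69 \right)} = 1875 - \left(\frac{1}{2} - - \frac{69}{8}\right) = 1875 - \left(\frac{1}{2} + \frac{69}{8}\right) = 1875 - \frac{73}{8} = \frac{14927}{8}$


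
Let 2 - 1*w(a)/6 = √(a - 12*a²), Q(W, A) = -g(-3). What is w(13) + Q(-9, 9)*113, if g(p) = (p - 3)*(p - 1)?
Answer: -2700 - 6*I*√2015 ≈ -2700.0 - 269.33*I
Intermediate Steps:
g(p) = (-1 + p)*(-3 + p) (g(p) = (-3 + p)*(-1 + p) = (-1 + p)*(-3 + p))
Q(W, A) = -24 (Q(W, A) = -(3 + (-3)² - 4*(-3)) = -(3 + 9 + 12) = -1*24 = -24)
w(a) = 12 - 6*√(a - 12*a²)
w(13) + Q(-9, 9)*113 = (12 - 6*I*√13*√(-1 + 12*13)) - 24*113 = (12 - 6*I*√13*√(-1 + 156)) - 2712 = (12 - 6*I*√2015) - 2712 = -2700 - 6*I*√2015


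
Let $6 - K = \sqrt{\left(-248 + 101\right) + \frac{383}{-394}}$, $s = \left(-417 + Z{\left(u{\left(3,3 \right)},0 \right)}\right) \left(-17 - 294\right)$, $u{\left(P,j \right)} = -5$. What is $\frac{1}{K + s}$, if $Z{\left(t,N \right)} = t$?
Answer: $\frac{51711712}{6787058834877} + \frac{i \sqrt{22970594}}{6787058834877} \approx 7.6192 \cdot 10^{-6} + 7.0616 \cdot 10^{-10} i$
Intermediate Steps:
$s = 131242$ ($s = \left(-417 - 5\right) \left(-17 - 294\right) = \left(-422\right) \left(-311\right) = 131242$)
$K = 6 - \frac{i \sqrt{22970594}}{394}$ ($K = 6 - \sqrt{\left(-248 + 101\right) + \frac{383}{-394}} = 6 - \sqrt{-147 + 383 \left(- \frac{1}{394}\right)} = 6 - \sqrt{-147 - \frac{383}{394}} = 6 - \sqrt{- \frac{58301}{394}} = 6 - \frac{i \sqrt{22970594}}{394} \approx 6.0 - 12.164 i$)
$\frac{1}{K + s} = \frac{1}{\left(6 - \frac{i \sqrt{22970594}}{394}\right) + 131242} = \frac{1}{131248 - \frac{i \sqrt{22970594}}{394}}$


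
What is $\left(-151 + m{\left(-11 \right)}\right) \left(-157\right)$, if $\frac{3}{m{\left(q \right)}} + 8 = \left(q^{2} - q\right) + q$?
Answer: $\frac{2678420}{113} \approx 23703.0$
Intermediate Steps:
$m{\left(q \right)} = \frac{3}{-8 + q^{2}}$ ($m{\left(q \right)} = \frac{3}{-8 + \left(\left(q^{2} - q\right) + q\right)} = \frac{3}{-8 + q^{2}}$)
$\left(-151 + m{\left(-11 \right)}\right) \left(-157\right) = \left(-151 + \frac{3}{-8 + \left(-11\right)^{2}}\right) \left(-157\right) = \left(-151 + \frac{3}{-8 + 121}\right) \left(-157\right) = \left(-151 + \frac{3}{113}\right) \left(-157\right) = \left(- \frac{17060}{113}\right) \left(-157\right) = \frac{2678420}{113}$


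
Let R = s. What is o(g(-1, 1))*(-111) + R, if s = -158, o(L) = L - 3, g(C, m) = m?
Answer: 64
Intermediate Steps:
o(L) = -3 + L
R = -158
o(g(-1, 1))*(-111) + R = (-3 + 1)*(-111) - 158 = -2*(-111) - 158 = 222 - 158 = 64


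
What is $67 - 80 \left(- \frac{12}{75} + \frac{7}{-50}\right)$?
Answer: $91$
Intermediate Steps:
$67 - 80 \left(- \frac{12}{75} + \frac{7}{-50}\right) = 67 - 80 \left(\left(-12\right) \frac{1}{75} + 7 \left(- \frac{1}{50}\right)\right) = 67 - 80 \left(- \frac{4}{25} - \frac{7}{50}\right) = 67 - -24 = 67 + 24 = 91$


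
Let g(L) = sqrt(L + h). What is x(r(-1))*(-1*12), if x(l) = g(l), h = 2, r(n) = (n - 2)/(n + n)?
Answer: -6*sqrt(14) ≈ -22.450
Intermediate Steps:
r(n) = (-2 + n)/(2*n) (r(n) = (-2 + n)/((2*n)) = (-2 + n)*(1/(2*n)) = (-2 + n)/(2*n))
g(L) = sqrt(2 + L) (g(L) = sqrt(L + 2) = sqrt(2 + L))
x(l) = sqrt(2 + l)
x(r(-1))*(-1*12) = sqrt(2 + (1/2)*(-2 - 1)/(-1))*(-1*12) = sqrt(2 + (1/2)*(-1)*(-3))*(-12) = sqrt(2 + 3/2)*(-12) = sqrt(7/2)*(-12) = (sqrt(14)/2)*(-12) = -6*sqrt(14)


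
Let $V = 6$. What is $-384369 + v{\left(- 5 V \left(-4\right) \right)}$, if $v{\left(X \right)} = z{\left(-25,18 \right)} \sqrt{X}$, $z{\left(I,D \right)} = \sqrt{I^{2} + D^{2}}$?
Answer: $-384369 + 2 \sqrt{28470} \approx -3.8403 \cdot 10^{5}$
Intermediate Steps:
$z{\left(I,D \right)} = \sqrt{D^{2} + I^{2}}$
$v{\left(X \right)} = \sqrt{949} \sqrt{X}$ ($v{\left(X \right)} = \sqrt{18^{2} + \left(-25\right)^{2}} \sqrt{X} = \sqrt{324 + 625} \sqrt{X} = \sqrt{949} \sqrt{X}$)
$-384369 + v{\left(- 5 V \left(-4\right) \right)} = -384369 + \sqrt{949} \sqrt{\left(-5\right) 6 \left(-4\right)} = -384369 + \sqrt{949} \sqrt{\left(-30\right) \left(-4\right)} = -384369 + \sqrt{949} \sqrt{120} = -384369 + \sqrt{949} \cdot 2 \sqrt{30} = -384369 + 2 \sqrt{28470}$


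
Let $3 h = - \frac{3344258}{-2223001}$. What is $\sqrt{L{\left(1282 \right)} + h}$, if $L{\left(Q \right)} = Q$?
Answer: $\frac{2 \sqrt{14260005841648578}}{6669003} \approx 35.812$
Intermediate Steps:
$h = \frac{3344258}{6669003}$ ($h = \frac{\left(-3344258\right) \frac{1}{-2223001}}{3} = \frac{\left(-3344258\right) \left(- \frac{1}{2223001}\right)}{3} = \frac{1}{3} \cdot \frac{3344258}{2223001} = \frac{3344258}{6669003} \approx 0.50146$)
$\sqrt{L{\left(1282 \right)} + h} = \sqrt{1282 + \frac{3344258}{6669003}} = \sqrt{\frac{8553006104}{6669003}} = \frac{2 \sqrt{14260005841648578}}{6669003}$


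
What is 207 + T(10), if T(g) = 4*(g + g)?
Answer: 287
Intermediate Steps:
T(g) = 8*g (T(g) = 4*(2*g) = 8*g)
207 + T(10) = 207 + 8*10 = 207 + 80 = 287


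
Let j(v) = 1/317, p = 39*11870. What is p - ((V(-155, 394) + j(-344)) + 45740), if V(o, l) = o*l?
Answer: 151608419/317 ≈ 4.7826e+5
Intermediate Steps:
V(o, l) = l*o
p = 462930
j(v) = 1/317
p - ((V(-155, 394) + j(-344)) + 45740) = 462930 - ((394*(-155) + 1/317) + 45740) = 462930 - ((-61070 + 1/317) + 45740) = 462930 - (-19359189/317 + 45740) = 462930 - 1*(-4859609/317) = 462930 + 4859609/317 = 151608419/317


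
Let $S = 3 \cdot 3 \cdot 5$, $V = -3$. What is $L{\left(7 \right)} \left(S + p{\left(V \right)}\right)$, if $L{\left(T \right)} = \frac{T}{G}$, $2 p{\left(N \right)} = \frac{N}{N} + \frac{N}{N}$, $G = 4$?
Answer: $\frac{161}{2} \approx 80.5$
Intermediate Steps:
$p{\left(N \right)} = 1$ ($p{\left(N \right)} = \frac{\frac{N}{N} + \frac{N}{N}}{2} = \frac{1 + 1}{2} = \frac{1}{2} \cdot 2 = 1$)
$L{\left(T \right)} = \frac{T}{4}$
$S = 45$ ($S = 9 \cdot 5 = 45$)
$L{\left(7 \right)} \left(S + p{\left(V \right)}\right) = \frac{1}{4} \cdot 7 \left(45 + 1\right) = \frac{7}{4} \cdot 46 = \frac{161}{2}$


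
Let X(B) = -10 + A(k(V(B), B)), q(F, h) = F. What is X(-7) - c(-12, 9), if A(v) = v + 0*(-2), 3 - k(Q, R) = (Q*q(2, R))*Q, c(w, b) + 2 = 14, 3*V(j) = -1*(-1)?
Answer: -173/9 ≈ -19.222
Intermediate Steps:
V(j) = ⅓ (V(j) = (-1*(-1))/3 = (⅓)*1 = ⅓)
c(w, b) = 12 (c(w, b) = -2 + 14 = 12)
k(Q, R) = 3 - 2*Q² (k(Q, R) = 3 - Q*2*Q = 3 - 2*Q*Q = 3 - 2*Q²)
A(v) = v (A(v) = v + 0 = v)
X(B) = -65/9 (X(B) = -10 + (3 - 2*(⅓)²) = -10 + (3 - 2*⅑) = -10 + (3 - 2/9) = -10 + 25/9 = -65/9)
X(-7) - c(-12, 9) = -65/9 - 1*12 = -65/9 - 12 = -173/9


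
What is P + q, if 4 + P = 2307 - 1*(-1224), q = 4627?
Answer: 8154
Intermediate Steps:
P = 3527 (P = -4 + (2307 - 1*(-1224)) = -4 + (2307 + 1224) = -4 + 3531 = 3527)
P + q = 3527 + 4627 = 8154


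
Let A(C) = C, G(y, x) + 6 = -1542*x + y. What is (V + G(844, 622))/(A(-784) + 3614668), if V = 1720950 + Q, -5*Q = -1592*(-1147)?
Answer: 165608/1505785 ≈ 0.10998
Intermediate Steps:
G(y, x) = -6 + y - 1542*x (G(y, x) = -6 + (-1542*x + y) = -6 + (y - 1542*x) = -6 + y - 1542*x)
Q = -1826024/5 (Q = -(-1592)*(-1147)/5 = -⅕*1826024 = -1826024/5 ≈ -3.6521e+5)
V = 6778726/5 (V = 1720950 - 1826024/5 = 6778726/5 ≈ 1.3557e+6)
(V + G(844, 622))/(A(-784) + 3614668) = (6778726/5 + (-6 + 844 - 1542*622))/(-784 + 3614668) = (6778726/5 + (-6 + 844 - 959124))/3613884 = (6778726/5 - 958286)*(1/3613884) = (1987296/5)*(1/3613884) = 165608/1505785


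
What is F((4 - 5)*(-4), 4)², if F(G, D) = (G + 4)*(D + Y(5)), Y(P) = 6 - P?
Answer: 1600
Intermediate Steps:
F(G, D) = (1 + D)*(4 + G) (F(G, D) = (G + 4)*(D + (6 - 1*5)) = (4 + G)*(D + (6 - 5)) = (4 + G)*(D + 1) = (4 + G)*(1 + D) = (1 + D)*(4 + G))
F((4 - 5)*(-4), 4)² = (4 + (4 - 5)*(-4) + 4*4 + 4*((4 - 5)*(-4)))² = (4 - 1*(-4) + 16 + 4*(-1*(-4)))² = (4 + 4 + 16 + 4*4)² = (4 + 4 + 16 + 16)² = 40² = 1600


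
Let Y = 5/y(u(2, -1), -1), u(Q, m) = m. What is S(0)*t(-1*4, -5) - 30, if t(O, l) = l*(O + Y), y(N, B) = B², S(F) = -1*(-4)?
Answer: -50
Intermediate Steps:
S(F) = 4
Y = 5 (Y = 5/((-1)²) = 5/1 = 5*1 = 5)
t(O, l) = l*(5 + O) (t(O, l) = l*(O + 5) = l*(5 + O))
S(0)*t(-1*4, -5) - 30 = 4*(-5*(5 - 1*4)) - 30 = 4*(-5*(5 - 4)) - 30 = 4*(-5*1) - 30 = 4*(-5) - 30 = -20 - 30 = -50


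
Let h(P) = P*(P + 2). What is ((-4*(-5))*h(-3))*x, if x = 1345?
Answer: 80700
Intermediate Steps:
h(P) = P*(2 + P)
((-4*(-5))*h(-3))*x = ((-4*(-5))*(-3*(2 - 3)))*1345 = (20*(-3*(-1)))*1345 = (20*3)*1345 = 60*1345 = 80700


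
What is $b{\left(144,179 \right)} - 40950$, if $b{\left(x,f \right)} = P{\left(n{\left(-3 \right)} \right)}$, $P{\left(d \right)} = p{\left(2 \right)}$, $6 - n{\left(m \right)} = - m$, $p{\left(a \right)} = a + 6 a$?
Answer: $-40936$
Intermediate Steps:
$p{\left(a \right)} = 7 a$
$n{\left(m \right)} = 6 + m$ ($n{\left(m \right)} = 6 - - m = 6 + m$)
$P{\left(d \right)} = 14$ ($P{\left(d \right)} = 7 \cdot 2 = 14$)
$b{\left(x,f \right)} = 14$
$b{\left(144,179 \right)} - 40950 = 14 - 40950 = -40936$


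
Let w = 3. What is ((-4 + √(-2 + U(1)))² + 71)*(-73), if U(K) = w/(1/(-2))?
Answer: -5767 + 1168*I*√2 ≈ -5767.0 + 1651.8*I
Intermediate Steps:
U(K) = -6 (U(K) = 3/(1/(-2)) = 3/(-½) = 3*(-2) = -6)
((-4 + √(-2 + U(1)))² + 71)*(-73) = ((-4 + √(-2 - 6))² + 71)*(-73) = ((-4 + √(-8))² + 71)*(-73) = ((-4 + 2*I*√2)² + 71)*(-73) = (71 + (-4 + 2*I*√2)²)*(-73) = -5183 - 73*(-4 + 2*I*√2)²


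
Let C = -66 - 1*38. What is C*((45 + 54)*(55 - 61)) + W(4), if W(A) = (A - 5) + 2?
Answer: 61777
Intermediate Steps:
W(A) = -3 + A (W(A) = (-5 + A) + 2 = -3 + A)
C = -104 (C = -66 - 38 = -104)
C*((45 + 54)*(55 - 61)) + W(4) = -104*(45 + 54)*(55 - 61) + (-3 + 4) = -10296*(-6) + 1 = -104*(-594) + 1 = 61776 + 1 = 61777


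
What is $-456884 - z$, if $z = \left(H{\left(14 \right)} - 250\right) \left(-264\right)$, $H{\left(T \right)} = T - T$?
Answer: $-522884$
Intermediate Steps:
$H{\left(T \right)} = 0$
$z = 66000$ ($z = \left(0 - 250\right) \left(-264\right) = \left(-250\right) \left(-264\right) = 66000$)
$-456884 - z = -456884 - 66000 = -522884$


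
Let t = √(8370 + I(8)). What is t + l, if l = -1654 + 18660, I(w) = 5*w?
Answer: 17006 + 29*√10 ≈ 17098.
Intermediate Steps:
l = 17006
t = 29*√10 (t = √(8370 + 5*8) = √(8370 + 40) = √8410 = 29*√10 ≈ 91.706)
t + l = 29*√10 + 17006 = 17006 + 29*√10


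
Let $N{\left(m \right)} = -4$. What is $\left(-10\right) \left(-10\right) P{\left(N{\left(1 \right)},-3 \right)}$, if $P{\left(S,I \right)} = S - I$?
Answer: $-100$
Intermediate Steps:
$\left(-10\right) \left(-10\right) P{\left(N{\left(1 \right)},-3 \right)} = \left(-10\right) \left(-10\right) \left(-4 - -3\right) = 100 \left(-4 + 3\right) = 100 \left(-1\right) = -100$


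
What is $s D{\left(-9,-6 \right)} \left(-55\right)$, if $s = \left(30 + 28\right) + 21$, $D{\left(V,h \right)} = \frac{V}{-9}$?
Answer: $-4345$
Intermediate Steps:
$D{\left(V,h \right)} = - \frac{V}{9}$ ($D{\left(V,h \right)} = V \left(- \frac{1}{9}\right) = - \frac{V}{9}$)
$s = 79$ ($s = 58 + 21 = 79$)
$s D{\left(-9,-6 \right)} \left(-55\right) = 79 \left(\left(- \frac{1}{9}\right) \left(-9\right)\right) \left(-55\right) = 79 \cdot 1 \left(-55\right) = 79 \left(-55\right) = -4345$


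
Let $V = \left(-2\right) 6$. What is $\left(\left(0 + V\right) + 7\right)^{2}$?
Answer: $25$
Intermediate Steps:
$V = -12$
$\left(\left(0 + V\right) + 7\right)^{2} = \left(\left(0 - 12\right) + 7\right)^{2} = \left(-12 + 7\right)^{2} = \left(-5\right)^{2} = 25$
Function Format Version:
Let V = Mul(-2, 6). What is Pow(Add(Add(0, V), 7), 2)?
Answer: 25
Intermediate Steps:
V = -12
Pow(Add(Add(0, V), 7), 2) = Pow(Add(Add(0, -12), 7), 2) = Pow(Add(-12, 7), 2) = Pow(-5, 2) = 25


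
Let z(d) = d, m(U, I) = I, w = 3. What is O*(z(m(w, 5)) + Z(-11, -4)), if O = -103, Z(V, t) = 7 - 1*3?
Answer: -927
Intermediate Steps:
Z(V, t) = 4 (Z(V, t) = 7 - 3 = 4)
O*(z(m(w, 5)) + Z(-11, -4)) = -103*(5 + 4) = -103*9 = -927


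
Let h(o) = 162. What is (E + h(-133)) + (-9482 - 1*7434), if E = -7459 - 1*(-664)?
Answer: -23549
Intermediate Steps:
E = -6795 (E = -7459 + 664 = -6795)
(E + h(-133)) + (-9482 - 1*7434) = (-6795 + 162) + (-9482 - 1*7434) = -6633 + (-9482 - 7434) = -6633 - 16916 = -23549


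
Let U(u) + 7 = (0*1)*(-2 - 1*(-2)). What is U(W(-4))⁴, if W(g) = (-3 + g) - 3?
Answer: 2401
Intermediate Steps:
W(g) = -6 + g
U(u) = -7 (U(u) = -7 + (0*1)*(-2 - 1*(-2)) = -7 + 0*(-2 + 2) = -7 + 0*0 = -7 + 0 = -7)
U(W(-4))⁴ = (-7)⁴ = 2401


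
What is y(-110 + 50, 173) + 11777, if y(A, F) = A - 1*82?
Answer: 11635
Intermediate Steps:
y(A, F) = -82 + A (y(A, F) = A - 82 = -82 + A)
y(-110 + 50, 173) + 11777 = (-82 + (-110 + 50)) + 11777 = (-82 - 60) + 11777 = -142 + 11777 = 11635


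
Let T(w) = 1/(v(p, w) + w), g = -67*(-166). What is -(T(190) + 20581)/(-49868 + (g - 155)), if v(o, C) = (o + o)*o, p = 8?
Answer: 6544759/12370518 ≈ 0.52906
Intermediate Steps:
g = 11122
v(o, C) = 2*o**2 (v(o, C) = (2*o)*o = 2*o**2)
T(w) = 1/(128 + w) (T(w) = 1/(2*8**2 + w) = 1/(2*64 + w) = 1/(128 + w))
-(T(190) + 20581)/(-49868 + (g - 155)) = -(1/(128 + 190) + 20581)/(-49868 + (11122 - 155)) = -(1/318 + 20581)/(-49868 + 10967) = -(1/318 + 20581)/(-38901) = -6544759*(-1)/(318*38901) = -1*(-6544759/12370518) = 6544759/12370518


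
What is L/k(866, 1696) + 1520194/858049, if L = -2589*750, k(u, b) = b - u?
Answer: -166485488473/71218067 ≈ -2337.7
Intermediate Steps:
L = -1941750
L/k(866, 1696) + 1520194/858049 = -1941750/(1696 - 1*866) + 1520194/858049 = -1941750/(1696 - 866) + 1520194*(1/858049) = -1941750/830 + 1520194/858049 = -1941750*1/830 + 1520194/858049 = -194175/83 + 1520194/858049 = -166485488473/71218067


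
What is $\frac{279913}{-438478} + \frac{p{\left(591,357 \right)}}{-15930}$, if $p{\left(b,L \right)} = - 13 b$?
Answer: $- \frac{90848968}{582079545} \approx -0.15608$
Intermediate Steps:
$\frac{279913}{-438478} + \frac{p{\left(591,357 \right)}}{-15930} = \frac{279913}{-438478} + \frac{\left(-13\right) 591}{-15930} = 279913 \left(- \frac{1}{438478}\right) - - \frac{2561}{5310} = - \frac{279913}{438478} + \frac{2561}{5310} = - \frac{90848968}{582079545}$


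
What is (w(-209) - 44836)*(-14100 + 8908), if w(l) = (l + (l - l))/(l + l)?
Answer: 232785916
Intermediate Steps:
w(l) = ½ (w(l) = (l + 0)/((2*l)) = l*(1/(2*l)) = ½)
(w(-209) - 44836)*(-14100 + 8908) = (½ - 44836)*(-14100 + 8908) = -89671/2*(-5192) = 232785916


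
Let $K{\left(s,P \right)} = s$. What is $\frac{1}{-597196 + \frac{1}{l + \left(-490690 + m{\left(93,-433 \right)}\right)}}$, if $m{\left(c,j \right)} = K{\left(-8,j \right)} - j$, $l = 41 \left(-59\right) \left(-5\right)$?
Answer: $- \frac{478170}{285561211321} \approx -1.6745 \cdot 10^{-6}$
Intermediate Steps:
$l = 12095$ ($l = \left(-2419\right) \left(-5\right) = 12095$)
$m{\left(c,j \right)} = -8 - j$
$\frac{1}{-597196 + \frac{1}{l + \left(-490690 + m{\left(93,-433 \right)}\right)}} = \frac{1}{-597196 + \frac{1}{12095 - 490265}} = \frac{1}{-597196 + \frac{1}{-478170}} = \frac{1}{-597196 - \frac{1}{478170}} = \frac{1}{- \frac{285561211321}{478170}} = - \frac{478170}{285561211321}$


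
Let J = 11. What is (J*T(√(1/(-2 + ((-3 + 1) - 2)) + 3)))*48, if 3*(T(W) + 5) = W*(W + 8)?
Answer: -6424/3 + 704*√102/3 ≈ 228.68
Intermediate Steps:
T(W) = -5 + W*(8 + W)/3 (T(W) = -5 + (W*(W + 8))/3 = -5 + (W*(8 + W))/3 = -5 + W*(8 + W)/3)
(J*T(√(1/(-2 + ((-3 + 1) - 2)) + 3)))*48 = (11*(-5 + (√(1/(-2 + ((-3 + 1) - 2)) + 3))²/3 + 8*√(1/(-2 + ((-3 + 1) - 2)) + 3)/3))*48 = (11*(-5 + (√(1/(-2 + (-2 - 2)) + 3))²/3 + 8*√(1/(-2 + (-2 - 2)) + 3)/3))*48 = (11*(-5 + (√(1/(-2 - 4) + 3))²/3 + 8*√(1/(-2 - 4) + 3)/3))*48 = (11*(-5 + (√(1/(-6) + 3))²/3 + 8*√(1/(-6) + 3)/3))*48 = (11*(-5 + (√(-⅙ + 3))²/3 + 8*√(-⅙ + 3)/3))*48 = (11*(-5 + (√(17/6))²/3 + 8*√(17/6)/3))*48 = (11*(-5 + (√102/6)²/3 + 8*(√102/6)/3))*48 = (11*(-5 + (⅓)*(17/6) + 4*√102/9))*48 = (11*(-5 + 17/18 + 4*√102/9))*48 = (11*(-73/18 + 4*√102/9))*48 = (-803/18 + 44*√102/9)*48 = -6424/3 + 704*√102/3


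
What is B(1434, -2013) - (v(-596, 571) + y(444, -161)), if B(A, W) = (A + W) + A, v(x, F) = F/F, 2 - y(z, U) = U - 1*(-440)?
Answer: 1131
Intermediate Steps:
y(z, U) = -438 - U (y(z, U) = 2 - (U - 1*(-440)) = 2 - (U + 440) = 2 - (440 + U) = 2 + (-440 - U) = -438 - U)
v(x, F) = 1
B(A, W) = W + 2*A
B(1434, -2013) - (v(-596, 571) + y(444, -161)) = (-2013 + 2*1434) - (1 + (-438 - 1*(-161))) = (-2013 + 2868) - (1 + (-438 + 161)) = 855 - (1 - 277) = 855 - 1*(-276) = 855 + 276 = 1131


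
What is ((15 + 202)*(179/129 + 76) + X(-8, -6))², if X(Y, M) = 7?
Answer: 4696816521796/16641 ≈ 2.8224e+8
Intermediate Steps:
((15 + 202)*(179/129 + 76) + X(-8, -6))² = ((15 + 202)*(179/129 + 76) + 7)² = (217*(179*(1/129) + 76) + 7)² = (217*(179/129 + 76) + 7)² = (217*(9983/129) + 7)² = (2166311/129 + 7)² = (2167214/129)² = 4696816521796/16641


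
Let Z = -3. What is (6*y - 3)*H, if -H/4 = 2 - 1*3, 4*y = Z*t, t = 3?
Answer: -66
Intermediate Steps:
y = -9/4 (y = (-3*3)/4 = (¼)*(-9) = -9/4 ≈ -2.2500)
H = 4 (H = -4*(2 - 1*3) = -4*(2 - 3) = -4*(-1) = 4)
(6*y - 3)*H = (6*(-9/4) - 3)*4 = (-27/2 - 3)*4 = -33/2*4 = -66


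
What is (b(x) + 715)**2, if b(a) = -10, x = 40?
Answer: 497025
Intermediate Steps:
(b(x) + 715)**2 = (-10 + 715)**2 = 705**2 = 497025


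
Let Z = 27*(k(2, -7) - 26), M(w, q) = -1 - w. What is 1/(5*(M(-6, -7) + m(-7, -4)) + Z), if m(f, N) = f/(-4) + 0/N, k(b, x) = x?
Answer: -4/3429 ≈ -0.0011665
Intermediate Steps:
m(f, N) = -f/4 (m(f, N) = f*(-¼) + 0 = -f/4 + 0 = -f/4)
Z = -891 (Z = 27*(-7 - 26) = 27*(-33) = -891)
1/(5*(M(-6, -7) + m(-7, -4)) + Z) = 1/(5*((-1 - 1*(-6)) - ¼*(-7)) - 891) = 1/(5*((-1 + 6) + 7/4) - 891) = 1/(5*(5 + 7/4) - 891) = 1/(5*(27/4) - 891) = 1/(135/4 - 891) = 1/(-3429/4) = -4/3429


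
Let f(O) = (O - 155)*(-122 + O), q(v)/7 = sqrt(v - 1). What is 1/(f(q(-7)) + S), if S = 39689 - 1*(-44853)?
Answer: 25765/2662860342 + 1939*I*sqrt(2)/5325720684 ≈ 9.6757e-6 + 5.1489e-7*I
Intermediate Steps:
q(v) = 7*sqrt(-1 + v) (q(v) = 7*sqrt(v - 1) = 7*sqrt(-1 + v))
S = 84542 (S = 39689 + 44853 = 84542)
f(O) = (-155 + O)*(-122 + O)
1/(f(q(-7)) + S) = 1/((18910 + (7*sqrt(-1 - 7))**2 - 1939*sqrt(-1 - 7)) + 84542) = 1/((18910 + (7*sqrt(-8))**2 - 1939*sqrt(-8)) + 84542) = 1/((18910 + (7*(2*I*sqrt(2)))**2 - 1939*2*I*sqrt(2)) + 84542) = 1/((18910 + (14*I*sqrt(2))**2 - 3878*I*sqrt(2)) + 84542) = 1/((18910 - 392 - 3878*I*sqrt(2)) + 84542) = 1/((18518 - 3878*I*sqrt(2)) + 84542) = 1/(103060 - 3878*I*sqrt(2))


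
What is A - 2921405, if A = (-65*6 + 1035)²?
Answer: -2505380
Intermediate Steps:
A = 416025 (A = (-390 + 1035)² = 645² = 416025)
A - 2921405 = 416025 - 2921405 = -2505380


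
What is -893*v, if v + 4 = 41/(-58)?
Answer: 243789/58 ≈ 4203.3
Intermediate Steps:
v = -273/58 (v = -4 + 41/(-58) = -4 + 41*(-1/58) = -4 - 41/58 = -273/58 ≈ -4.7069)
-893*v = -893*(-273/58) = 243789/58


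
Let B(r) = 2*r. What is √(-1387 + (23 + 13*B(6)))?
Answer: 2*I*√302 ≈ 34.756*I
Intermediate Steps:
√(-1387 + (23 + 13*B(6))) = √(-1387 + (23 + 13*(2*6))) = √(-1387 + (23 + 13*12)) = √(-1387 + (23 + 156)) = √(-1387 + 179) = √(-1208) = 2*I*√302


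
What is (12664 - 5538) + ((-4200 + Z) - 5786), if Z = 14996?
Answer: 12136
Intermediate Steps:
(12664 - 5538) + ((-4200 + Z) - 5786) = (12664 - 5538) + ((-4200 + 14996) - 5786) = 7126 + (10796 - 5786) = 7126 + 5010 = 12136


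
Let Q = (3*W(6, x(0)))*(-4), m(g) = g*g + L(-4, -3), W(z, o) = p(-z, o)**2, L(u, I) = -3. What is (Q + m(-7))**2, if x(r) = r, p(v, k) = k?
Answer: 2116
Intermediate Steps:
W(z, o) = o**2
m(g) = -3 + g**2 (m(g) = g*g - 3 = g**2 - 3 = -3 + g**2)
Q = 0 (Q = (3*0**2)*(-4) = (3*0)*(-4) = 0*(-4) = 0)
(Q + m(-7))**2 = (0 + (-3 + (-7)**2))**2 = (0 + (-3 + 49))**2 = (0 + 46)**2 = 46**2 = 2116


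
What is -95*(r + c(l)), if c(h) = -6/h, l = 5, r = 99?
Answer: -9291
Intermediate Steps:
-95*(r + c(l)) = -95*(99 - 6/5) = -95*489/5 = -9291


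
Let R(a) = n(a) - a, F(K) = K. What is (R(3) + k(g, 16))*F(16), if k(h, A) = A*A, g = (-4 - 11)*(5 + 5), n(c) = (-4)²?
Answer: 4304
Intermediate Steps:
n(c) = 16
g = -150 (g = -15*10 = -150)
R(a) = 16 - a
k(h, A) = A²
(R(3) + k(g, 16))*F(16) = ((16 - 1*3) + 16²)*16 = ((16 - 3) + 256)*16 = (13 + 256)*16 = 269*16 = 4304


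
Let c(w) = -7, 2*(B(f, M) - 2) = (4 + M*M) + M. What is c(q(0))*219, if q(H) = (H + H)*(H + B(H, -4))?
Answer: -1533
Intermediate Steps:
B(f, M) = 4 + M/2 + M²/2 (B(f, M) = 2 + ((4 + M*M) + M)/2 = 2 + ((4 + M²) + M)/2 = 2 + (4 + M + M²)/2 = 2 + (2 + M/2 + M²/2) = 4 + M/2 + M²/2)
q(H) = 2*H*(10 + H) (q(H) = (H + H)*(H + (4 + (½)*(-4) + (½)*(-4)²)) = (2*H)*(H + (4 - 2 + (½)*16)) = (2*H)*(H + (4 - 2 + 8)) = (2*H)*(H + 10) = (2*H)*(10 + H) = 2*H*(10 + H))
c(q(0))*219 = -7*219 = -1533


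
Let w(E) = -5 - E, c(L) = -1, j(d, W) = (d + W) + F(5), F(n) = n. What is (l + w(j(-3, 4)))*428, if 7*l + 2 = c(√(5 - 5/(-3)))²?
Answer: -33384/7 ≈ -4769.1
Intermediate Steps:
j(d, W) = 5 + W + d (j(d, W) = (d + W) + 5 = (W + d) + 5 = 5 + W + d)
l = -⅐ (l = -2/7 + (⅐)*(-1)² = -2/7 + (⅐)*1 = -2/7 + ⅐ = -⅐ ≈ -0.14286)
(l + w(j(-3, 4)))*428 = (-⅐ + (-5 - (5 + 4 - 3)))*428 = (-⅐ + (-5 - 1*6))*428 = (-⅐ + (-5 - 6))*428 = (-⅐ - 11)*428 = -78/7*428 = -33384/7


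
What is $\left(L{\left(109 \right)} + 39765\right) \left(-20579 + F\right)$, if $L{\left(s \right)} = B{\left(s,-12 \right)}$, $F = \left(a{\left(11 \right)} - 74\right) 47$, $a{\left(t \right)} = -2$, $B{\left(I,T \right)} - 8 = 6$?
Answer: $-960702629$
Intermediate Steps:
$B{\left(I,T \right)} = 14$ ($B{\left(I,T \right)} = 8 + 6 = 14$)
$F = -3572$ ($F = \left(-2 - 74\right) 47 = \left(-76\right) 47 = -3572$)
$L{\left(s \right)} = 14$
$\left(L{\left(109 \right)} + 39765\right) \left(-20579 + F\right) = \left(14 + 39765\right) \left(-20579 - 3572\right) = 39779 \left(-24151\right) = -960702629$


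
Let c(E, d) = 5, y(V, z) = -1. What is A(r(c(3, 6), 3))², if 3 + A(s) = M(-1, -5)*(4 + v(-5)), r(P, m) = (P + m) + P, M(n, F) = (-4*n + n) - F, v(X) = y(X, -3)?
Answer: 441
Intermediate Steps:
v(X) = -1
M(n, F) = -F - 3*n (M(n, F) = -3*n - F = -F - 3*n)
r(P, m) = m + 2*P
A(s) = 21 (A(s) = -3 + (-1*(-5) - 3*(-1))*(4 - 1) = -3 + (5 + 3)*3 = -3 + 8*3 = -3 + 24 = 21)
A(r(c(3, 6), 3))² = 21² = 441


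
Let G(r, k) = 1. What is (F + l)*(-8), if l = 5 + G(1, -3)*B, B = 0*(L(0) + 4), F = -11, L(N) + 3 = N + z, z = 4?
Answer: 48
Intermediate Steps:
L(N) = 1 + N (L(N) = -3 + (N + 4) = -3 + (4 + N) = 1 + N)
B = 0 (B = 0*((1 + 0) + 4) = 0*(1 + 4) = 0*5 = 0)
l = 5 (l = 5 + 1*0 = 5 + 0 = 5)
(F + l)*(-8) = (-11 + 5)*(-8) = -6*(-8) = 48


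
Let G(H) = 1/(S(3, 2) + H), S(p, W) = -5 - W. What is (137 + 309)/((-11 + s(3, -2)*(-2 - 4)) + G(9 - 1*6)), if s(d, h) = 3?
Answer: -1784/117 ≈ -15.248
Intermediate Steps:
G(H) = 1/(-7 + H) (G(H) = 1/((-5 - 1*2) + H) = 1/((-5 - 2) + H) = 1/(-7 + H))
(137 + 309)/((-11 + s(3, -2)*(-2 - 4)) + G(9 - 1*6)) = (137 + 309)/((-11 + 3*(-2 - 4)) + 1/(-7 + (9 - 1*6))) = 446/((-11 + 3*(-6)) + 1/(-7 + (9 - 6))) = 446/((-11 - 18) + 1/(-7 + 3)) = 446/(-29 + 1/(-4)) = 446/(-29 - ¼) = 446/(-117/4) = 446*(-4/117) = -1784/117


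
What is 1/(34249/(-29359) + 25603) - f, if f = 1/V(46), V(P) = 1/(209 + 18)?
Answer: -170623210397/751644228 ≈ -227.00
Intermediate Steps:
V(P) = 1/227
f = 227 (f = 1/(1/227) = 227)
1/(34249/(-29359) + 25603) - f = 1/(34249/(-29359) + 25603) - 1*227 = 1/(34249*(-1/29359) + 25603) - 227 = 1/(-34249/29359 + 25603) - 227 = 1/(751644228/29359) - 227 = 29359/751644228 - 227 = -170623210397/751644228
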